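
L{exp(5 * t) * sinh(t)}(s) 1/((s - 5)^2 - 1)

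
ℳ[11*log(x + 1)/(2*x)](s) -11*pi*csc(pi*s)/(2*s - 2)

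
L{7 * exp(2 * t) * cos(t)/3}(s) 7 * (s - 2)/(3 * ((s - 2)^2 + 1))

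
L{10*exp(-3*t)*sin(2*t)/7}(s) 20/(7*((s + 3)^2 + 4))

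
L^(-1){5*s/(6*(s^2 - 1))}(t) 5*cosh(t)/6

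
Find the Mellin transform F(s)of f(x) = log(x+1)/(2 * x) -pi * csc(pi * s)/(2 * s - 2)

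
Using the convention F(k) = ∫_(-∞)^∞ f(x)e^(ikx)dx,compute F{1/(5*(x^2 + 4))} pi*exp(-2*Abs(k))/10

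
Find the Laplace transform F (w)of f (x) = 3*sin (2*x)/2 3/ (w^2+4)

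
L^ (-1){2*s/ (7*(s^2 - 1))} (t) 2*cosh (t)/7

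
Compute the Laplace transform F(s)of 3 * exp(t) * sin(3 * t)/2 9/(2 * ((s - 1)^2 + 9))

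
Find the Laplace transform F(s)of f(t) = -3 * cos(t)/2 -3 * s/(2 * s^2 + 2)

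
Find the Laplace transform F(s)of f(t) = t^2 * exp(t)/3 2/(3 * (s - 1)^3)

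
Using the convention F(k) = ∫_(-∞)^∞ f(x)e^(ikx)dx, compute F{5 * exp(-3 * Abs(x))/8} 15/(4 * (k^2 + 9))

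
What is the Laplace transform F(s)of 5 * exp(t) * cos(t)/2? 5 * (s - 1)/(2 * ((s - 1)^2 + 1))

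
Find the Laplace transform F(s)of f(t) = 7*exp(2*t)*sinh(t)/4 7/(4*((s - 2)^2 - 1))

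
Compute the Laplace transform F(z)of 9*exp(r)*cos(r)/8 9*(z - 1)/(8*((z - 1)^2 + 1))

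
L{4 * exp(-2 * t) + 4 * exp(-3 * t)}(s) 4/(s + 2) + 4/(s + 3)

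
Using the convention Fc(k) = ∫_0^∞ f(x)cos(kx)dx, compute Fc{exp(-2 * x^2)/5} sqrt(2) * sqrt(pi) * exp(-k^2/8)/20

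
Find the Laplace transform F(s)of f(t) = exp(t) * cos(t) (s - 1)/((s - 1)^2+1)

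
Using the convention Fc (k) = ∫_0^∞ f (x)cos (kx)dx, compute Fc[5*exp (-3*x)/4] 15/ (4*(k^2 + 9))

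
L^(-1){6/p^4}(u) u^3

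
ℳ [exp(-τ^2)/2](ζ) gamma(ζ/2)/4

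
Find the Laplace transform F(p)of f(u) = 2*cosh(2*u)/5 2*p/(5*(p^2 - 4))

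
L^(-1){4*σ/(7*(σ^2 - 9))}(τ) 4*cosh(3*τ)/7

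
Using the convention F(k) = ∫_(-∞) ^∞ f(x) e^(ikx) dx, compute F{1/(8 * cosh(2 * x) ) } pi/(16 * cosh(pi * k/4) ) 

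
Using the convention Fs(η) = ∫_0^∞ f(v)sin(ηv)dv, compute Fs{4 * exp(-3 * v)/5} 4 * η/(5 * (η^2 + 9))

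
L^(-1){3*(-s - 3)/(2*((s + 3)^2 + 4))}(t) -3*exp(-3*t)*cos(2*t)/2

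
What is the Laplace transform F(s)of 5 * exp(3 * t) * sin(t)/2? 5/(2 * ((s - 3)^2 + 1))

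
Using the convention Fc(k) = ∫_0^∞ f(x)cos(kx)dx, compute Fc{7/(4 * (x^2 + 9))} 7 * pi * exp(-3 * k)/24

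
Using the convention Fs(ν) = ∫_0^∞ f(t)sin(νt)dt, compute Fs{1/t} pi/2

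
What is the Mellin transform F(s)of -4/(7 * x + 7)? -4 * pi * csc(pi * s)/7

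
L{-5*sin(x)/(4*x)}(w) -5*atan(1/w)/4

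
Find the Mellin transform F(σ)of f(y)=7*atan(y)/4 -7*pi*sec(pi*σ/2)/(8*σ)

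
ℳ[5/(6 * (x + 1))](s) 5 * pi * csc(pi * s)/6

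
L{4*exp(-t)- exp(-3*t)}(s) 4/(s + 1)-1/(s + 3)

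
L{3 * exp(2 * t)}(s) 3/(s - 2)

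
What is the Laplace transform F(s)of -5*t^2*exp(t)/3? -10/(3*(s - 1)^3)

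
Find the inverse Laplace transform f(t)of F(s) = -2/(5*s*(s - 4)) -exp(2*t)*sinh(2*t)/5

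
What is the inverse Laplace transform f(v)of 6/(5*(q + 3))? 6*exp(-3*v)/5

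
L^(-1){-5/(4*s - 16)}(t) -5*exp(4*t)/4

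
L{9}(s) 9/s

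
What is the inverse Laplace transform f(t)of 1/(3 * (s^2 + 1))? sin(t)/3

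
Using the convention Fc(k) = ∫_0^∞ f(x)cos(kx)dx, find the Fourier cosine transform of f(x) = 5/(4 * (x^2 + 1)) 5 * pi * exp(-k)/8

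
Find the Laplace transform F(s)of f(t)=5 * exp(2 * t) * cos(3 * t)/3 5 * (s - 2)/(3 * ((s - 2)^2 + 9))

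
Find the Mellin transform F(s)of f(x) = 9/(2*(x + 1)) 9*pi*csc(pi*s)/2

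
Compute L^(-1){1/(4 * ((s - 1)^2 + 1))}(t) exp(t) * sin(t)/4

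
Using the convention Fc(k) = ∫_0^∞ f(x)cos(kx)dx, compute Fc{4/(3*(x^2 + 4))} pi*exp(-2*k)/3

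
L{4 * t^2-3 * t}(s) 8/s^3-3/s^2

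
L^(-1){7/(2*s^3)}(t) 7*t^2/4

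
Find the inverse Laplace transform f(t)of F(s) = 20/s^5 5*t^4/6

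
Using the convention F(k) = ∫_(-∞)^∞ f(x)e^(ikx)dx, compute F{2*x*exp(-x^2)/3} I*sqrt(pi)*k*exp(-k^2/4)/3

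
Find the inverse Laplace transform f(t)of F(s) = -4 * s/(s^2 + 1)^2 -2 * t * sin(t)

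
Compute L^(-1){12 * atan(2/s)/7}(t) 12 * sin(2 * t)/(7 * t)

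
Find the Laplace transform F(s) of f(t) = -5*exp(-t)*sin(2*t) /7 -10/(7*(s + 1) ^2 + 28) 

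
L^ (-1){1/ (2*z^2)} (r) r/2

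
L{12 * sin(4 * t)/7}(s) 48/(7 * (s^2 + 16))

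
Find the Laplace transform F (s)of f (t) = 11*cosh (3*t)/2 11*s/ (2*(s^2 - 9))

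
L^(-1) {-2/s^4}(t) -t^3/3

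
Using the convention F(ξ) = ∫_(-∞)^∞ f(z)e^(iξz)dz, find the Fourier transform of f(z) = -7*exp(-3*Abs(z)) -42/(ξ^2+9)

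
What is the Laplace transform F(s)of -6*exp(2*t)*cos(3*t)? 6*(2 - s)/((s - 2)^2 + 9)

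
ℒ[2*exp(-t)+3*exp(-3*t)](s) 3/(s+3)+2/(s+1)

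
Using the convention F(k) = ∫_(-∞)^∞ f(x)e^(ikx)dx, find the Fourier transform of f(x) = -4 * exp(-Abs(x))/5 -8/(5 * k^2 + 5)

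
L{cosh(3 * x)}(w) w/(w^2-9)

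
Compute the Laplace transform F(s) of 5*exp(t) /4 5/(4*(s - 1) ) 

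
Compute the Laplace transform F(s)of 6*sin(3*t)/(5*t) 6*atan(3/s)/5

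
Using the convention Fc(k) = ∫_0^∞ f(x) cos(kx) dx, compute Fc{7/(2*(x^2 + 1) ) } 7*pi*exp(-k) /4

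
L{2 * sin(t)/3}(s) 2/(3 * (s^2+1))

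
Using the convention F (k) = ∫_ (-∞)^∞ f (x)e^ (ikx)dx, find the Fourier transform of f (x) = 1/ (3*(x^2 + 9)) pi*exp (-3*Abs (k))/9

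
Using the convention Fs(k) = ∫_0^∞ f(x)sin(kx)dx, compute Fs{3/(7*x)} 3*pi/14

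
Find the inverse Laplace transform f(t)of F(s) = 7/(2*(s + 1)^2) 7*t*exp(-t)/2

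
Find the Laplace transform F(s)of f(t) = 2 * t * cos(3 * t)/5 2 * (s^2 - 9)/(5 * (s^2 + 9)^2)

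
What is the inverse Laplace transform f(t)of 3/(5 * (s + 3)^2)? 3 * t * exp(-3 * t)/5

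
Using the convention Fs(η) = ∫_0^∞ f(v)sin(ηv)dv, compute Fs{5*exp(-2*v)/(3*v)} 5*atan(η/2)/3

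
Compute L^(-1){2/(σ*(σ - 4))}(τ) exp(2*τ)*sinh(2*τ)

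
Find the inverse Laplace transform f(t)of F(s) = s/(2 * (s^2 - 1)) cosh(t)/2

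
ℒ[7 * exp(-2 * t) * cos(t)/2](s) 7 * (s+2)/(2 * ((s+2)^2+1))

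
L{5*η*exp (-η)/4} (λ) 5/ (4*(λ + 1)^2)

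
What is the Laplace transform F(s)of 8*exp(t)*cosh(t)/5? 8*(s - 1)/(5*s*(s - 2))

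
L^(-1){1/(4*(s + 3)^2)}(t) t*exp(-3*t)/4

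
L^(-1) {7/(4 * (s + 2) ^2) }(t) 7 * t * exp(-2 * t) /4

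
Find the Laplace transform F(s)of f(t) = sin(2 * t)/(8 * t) atan(2/s)/8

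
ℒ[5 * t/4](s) 5/(4 * s^2)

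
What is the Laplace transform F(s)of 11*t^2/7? 22/(7*s^3)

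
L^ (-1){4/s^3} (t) 2*t^2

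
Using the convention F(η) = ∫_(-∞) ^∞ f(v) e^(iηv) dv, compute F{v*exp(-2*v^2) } sqrt(2)*I*sqrt(pi)*η*exp(-η^2/8) /8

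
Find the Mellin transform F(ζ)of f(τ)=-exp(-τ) -gamma(ζ)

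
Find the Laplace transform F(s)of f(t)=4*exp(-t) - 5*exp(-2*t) 4/(s+1) - 5/(s+2)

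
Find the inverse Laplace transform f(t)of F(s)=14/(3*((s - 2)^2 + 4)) 7*exp(2*t)*sin(2*t)/3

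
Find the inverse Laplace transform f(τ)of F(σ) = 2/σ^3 τ^2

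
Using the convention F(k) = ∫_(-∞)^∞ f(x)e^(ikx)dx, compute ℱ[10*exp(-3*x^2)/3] 10*sqrt(3)*sqrt(pi)*exp(-k^2/12)/9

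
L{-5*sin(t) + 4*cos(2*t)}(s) 4*s/(s^2 + 4)-5/(s^2 + 1)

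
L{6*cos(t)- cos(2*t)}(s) 6*s/(s^2+1)- s/(s^2+4)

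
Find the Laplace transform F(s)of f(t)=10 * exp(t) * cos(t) 10 * (s - 1)/((s - 1)^2 + 1)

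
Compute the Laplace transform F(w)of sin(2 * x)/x atan(2/w)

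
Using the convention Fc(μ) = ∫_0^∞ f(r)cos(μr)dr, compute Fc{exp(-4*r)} 4/(μ^2 + 16)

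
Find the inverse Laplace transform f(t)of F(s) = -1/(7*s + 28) -exp(-4*t)/7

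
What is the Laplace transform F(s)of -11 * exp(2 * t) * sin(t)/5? -11/(5 * (s - 2)^2 + 5)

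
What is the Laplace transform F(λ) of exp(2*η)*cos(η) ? (λ - 2) /((λ - 2) ^2 + 1) 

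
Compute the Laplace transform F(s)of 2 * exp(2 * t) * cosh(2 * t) 2 * (s - 2)/(s * (s - 4))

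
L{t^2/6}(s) 1/(3*s^3)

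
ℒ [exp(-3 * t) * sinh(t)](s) 1/((s + 3)^2 - 1)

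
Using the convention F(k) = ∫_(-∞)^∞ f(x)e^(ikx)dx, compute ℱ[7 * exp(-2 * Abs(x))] 28/(k^2 + 4)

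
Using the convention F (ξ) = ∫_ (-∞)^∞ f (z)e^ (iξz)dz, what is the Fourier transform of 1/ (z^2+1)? pi * exp (-Abs (ξ))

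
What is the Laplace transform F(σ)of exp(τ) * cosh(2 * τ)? (σ - 1)/((σ - 1)^2-4)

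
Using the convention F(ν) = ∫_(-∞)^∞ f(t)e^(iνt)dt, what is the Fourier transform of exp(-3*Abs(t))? 6/(ν^2+9)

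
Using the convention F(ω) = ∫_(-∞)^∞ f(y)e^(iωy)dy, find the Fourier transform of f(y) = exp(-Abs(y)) 2/(ω^2 + 1)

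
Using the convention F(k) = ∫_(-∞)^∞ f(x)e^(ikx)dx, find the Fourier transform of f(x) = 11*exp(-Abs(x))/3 22/(3*(k^2 + 1))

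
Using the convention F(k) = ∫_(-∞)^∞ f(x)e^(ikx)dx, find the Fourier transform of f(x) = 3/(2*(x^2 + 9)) pi*exp(-3*Abs(k))/2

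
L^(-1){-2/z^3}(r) -r^2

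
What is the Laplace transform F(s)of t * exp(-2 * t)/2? 1/(2 * (s+2)^2)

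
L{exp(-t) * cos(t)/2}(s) (s + 1)/(2 * ((s + 1)^2 + 1))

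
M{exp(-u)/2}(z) gamma(z)/2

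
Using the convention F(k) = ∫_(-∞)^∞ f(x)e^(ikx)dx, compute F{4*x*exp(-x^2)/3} 2*I*sqrt(pi)*k*exp(-k^2/4)/3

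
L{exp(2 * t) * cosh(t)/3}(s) (s - 2)/(3 * ((s - 2)^2 - 1))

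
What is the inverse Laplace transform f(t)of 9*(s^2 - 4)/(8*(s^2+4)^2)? 9*t*cos(2*t)/8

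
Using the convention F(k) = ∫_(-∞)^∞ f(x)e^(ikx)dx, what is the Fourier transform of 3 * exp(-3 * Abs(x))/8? 9/(4 * (k^2+9))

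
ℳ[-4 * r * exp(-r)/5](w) -4 * gamma(w + 1)/5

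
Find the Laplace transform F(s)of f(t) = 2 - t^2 2/s - 2/s^3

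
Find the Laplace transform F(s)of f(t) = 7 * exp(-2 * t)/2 7/(2 * (s + 2))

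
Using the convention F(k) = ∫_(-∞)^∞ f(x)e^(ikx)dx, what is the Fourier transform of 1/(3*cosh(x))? pi/(3*cosh(pi*k/2))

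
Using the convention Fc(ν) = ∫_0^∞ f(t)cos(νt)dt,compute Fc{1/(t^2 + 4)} pi * exp(-2 * ν)/4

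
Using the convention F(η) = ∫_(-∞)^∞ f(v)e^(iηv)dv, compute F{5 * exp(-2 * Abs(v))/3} 20/(3 * (η^2 + 4))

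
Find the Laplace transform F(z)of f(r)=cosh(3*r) z/(z^2-9)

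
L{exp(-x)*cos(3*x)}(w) (w + 1)/((w + 1)^2 + 9)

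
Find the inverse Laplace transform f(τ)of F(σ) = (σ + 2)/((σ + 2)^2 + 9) exp(-2 * τ) * cos(3 * τ)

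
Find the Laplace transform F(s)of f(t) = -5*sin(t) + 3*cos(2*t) 3*s/(s^2 + 4)-5/(s^2 + 1)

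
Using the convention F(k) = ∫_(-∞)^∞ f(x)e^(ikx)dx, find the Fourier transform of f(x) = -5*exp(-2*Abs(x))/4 -5/(k^2 + 4)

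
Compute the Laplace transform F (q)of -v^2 -2/q^3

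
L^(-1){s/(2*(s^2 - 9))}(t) cosh(3*t)/2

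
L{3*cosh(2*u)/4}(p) 3*p/(4*(p^2 - 4))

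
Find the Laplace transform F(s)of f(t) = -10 -10/s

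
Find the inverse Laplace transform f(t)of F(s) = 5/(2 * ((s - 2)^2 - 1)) 5 * exp(2 * t) * sinh(t)/2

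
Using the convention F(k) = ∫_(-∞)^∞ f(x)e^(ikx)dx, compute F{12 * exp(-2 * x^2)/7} 6 * sqrt(2) * sqrt(pi) * exp(-k^2/8)/7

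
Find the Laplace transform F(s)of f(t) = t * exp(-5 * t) (s+5)^(-2)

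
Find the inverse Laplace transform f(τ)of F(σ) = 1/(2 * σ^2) τ/2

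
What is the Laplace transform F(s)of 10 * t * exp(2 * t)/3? 10/(3 * (s - 2)^2)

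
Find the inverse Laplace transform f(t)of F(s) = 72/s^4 12*t^3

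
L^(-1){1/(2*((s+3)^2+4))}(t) exp(-3*t)*sin(2*t)/4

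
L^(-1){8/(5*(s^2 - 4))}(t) 4*sinh(2*t)/5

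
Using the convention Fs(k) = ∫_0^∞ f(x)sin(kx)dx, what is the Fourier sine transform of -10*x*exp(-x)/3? -20*k/(3*(k^2 + 1)^2)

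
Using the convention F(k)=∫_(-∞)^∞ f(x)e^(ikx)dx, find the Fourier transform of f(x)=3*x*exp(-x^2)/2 3*I*sqrt(pi)*k*exp(-k^2/4)/4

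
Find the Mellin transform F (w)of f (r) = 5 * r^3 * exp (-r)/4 5 * gamma (w + 3)/4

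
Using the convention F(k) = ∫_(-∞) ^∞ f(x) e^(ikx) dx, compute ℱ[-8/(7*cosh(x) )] -8*pi/(7*cosh(pi*k/2) ) 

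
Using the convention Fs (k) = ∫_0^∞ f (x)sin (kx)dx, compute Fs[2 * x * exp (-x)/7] 4 * k/ (7 * (k^2 + 1)^2)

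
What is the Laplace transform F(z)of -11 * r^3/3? -22/z^4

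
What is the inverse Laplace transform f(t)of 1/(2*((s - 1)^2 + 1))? exp(t)*sin(t)/2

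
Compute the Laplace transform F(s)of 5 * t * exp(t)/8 5/(8 * (s - 1)^2)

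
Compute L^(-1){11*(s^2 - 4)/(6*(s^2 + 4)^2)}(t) 11*t*cos(2*t)/6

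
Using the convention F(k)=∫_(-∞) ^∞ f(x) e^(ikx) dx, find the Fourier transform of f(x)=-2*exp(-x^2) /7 -2*sqrt(pi)*exp(-k^2/4) /7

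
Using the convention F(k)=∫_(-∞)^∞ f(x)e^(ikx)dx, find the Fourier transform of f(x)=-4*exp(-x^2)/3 -4*sqrt(pi)*exp(-k^2/4)/3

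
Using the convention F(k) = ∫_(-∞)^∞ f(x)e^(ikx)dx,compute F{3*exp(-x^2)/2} 3*sqrt(pi)*exp(-k^2/4)/2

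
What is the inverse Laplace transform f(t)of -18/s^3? -9*t^2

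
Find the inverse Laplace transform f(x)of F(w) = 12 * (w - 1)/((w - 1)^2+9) 12 * exp(x) * cos(3 * x)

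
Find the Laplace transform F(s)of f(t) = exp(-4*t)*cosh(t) (s + 4)/((s + 4)^2-1)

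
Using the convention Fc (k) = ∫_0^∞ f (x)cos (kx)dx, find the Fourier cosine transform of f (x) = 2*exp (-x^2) sqrt (pi)*exp (-k^2/4)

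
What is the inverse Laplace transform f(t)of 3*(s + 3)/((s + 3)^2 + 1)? 3*exp(-3*t)*cos(t)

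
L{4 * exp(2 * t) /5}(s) 4/(5 * (s - 2) ) 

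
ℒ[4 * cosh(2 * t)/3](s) 4 * s/(3 * (s^2 - 4))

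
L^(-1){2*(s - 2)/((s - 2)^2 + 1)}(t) 2*exp(2*t)*cos(t)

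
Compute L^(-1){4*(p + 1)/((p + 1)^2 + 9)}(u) 4*exp(-u)*cos(3*u)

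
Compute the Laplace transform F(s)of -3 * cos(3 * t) -3 * s/(s^2 + 9)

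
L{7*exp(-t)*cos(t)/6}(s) 7*(s + 1)/(6*((s + 1)^2 + 1))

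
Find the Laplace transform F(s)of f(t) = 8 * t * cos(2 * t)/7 8 * (s^2 - 4)/(7 * (s^2 + 4)^2)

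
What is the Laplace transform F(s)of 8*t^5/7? 960/(7*s^6)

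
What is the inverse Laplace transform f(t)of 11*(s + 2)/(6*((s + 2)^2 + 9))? 11*exp(-2*t)*cos(3*t)/6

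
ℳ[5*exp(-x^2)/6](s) 5*gamma(s/2)/12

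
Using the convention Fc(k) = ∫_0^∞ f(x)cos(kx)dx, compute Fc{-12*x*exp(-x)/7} 12*(k^2 - 1)/(7*(k^2 + 1)^2)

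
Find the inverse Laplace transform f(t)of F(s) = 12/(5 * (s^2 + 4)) 6 * sin(2 * t)/5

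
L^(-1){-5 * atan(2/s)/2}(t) -5 * sin(2 * t)/(2 * t)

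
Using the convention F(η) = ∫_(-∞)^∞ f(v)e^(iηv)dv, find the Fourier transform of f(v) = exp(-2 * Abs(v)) 4/(η^2+4)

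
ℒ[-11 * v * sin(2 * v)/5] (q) -44 * q/(5 * (q^2 + 4)^2)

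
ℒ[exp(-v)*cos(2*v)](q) (q+1)/((q+1)^2+4)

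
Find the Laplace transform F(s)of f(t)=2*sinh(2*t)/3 4/(3*(s^2 - 4))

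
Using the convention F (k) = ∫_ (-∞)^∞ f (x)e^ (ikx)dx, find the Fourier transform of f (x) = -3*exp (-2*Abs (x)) -12/ (k^2+4)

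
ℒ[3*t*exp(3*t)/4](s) 3/(4*(s - 3)^2)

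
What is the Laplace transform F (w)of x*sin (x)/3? 2*w/ (3*(w^2 + 1)^2)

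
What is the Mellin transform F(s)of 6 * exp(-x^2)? 3 * gamma(s/2)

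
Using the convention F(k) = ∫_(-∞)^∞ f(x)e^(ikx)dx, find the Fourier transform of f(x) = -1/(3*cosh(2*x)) -pi/(6*cosh(pi*k/4))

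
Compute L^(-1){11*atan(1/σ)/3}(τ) 11*sin(τ)/(3*τ)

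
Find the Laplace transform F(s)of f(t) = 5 5/s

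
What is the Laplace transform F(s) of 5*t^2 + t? s^(-2) + 10/s^3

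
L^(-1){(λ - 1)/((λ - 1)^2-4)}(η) exp(η) * cosh(2 * η)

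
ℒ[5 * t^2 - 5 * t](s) 10/s^3 - 5/s^2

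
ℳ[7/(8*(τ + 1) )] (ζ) 7*pi*csc(pi*ζ) /8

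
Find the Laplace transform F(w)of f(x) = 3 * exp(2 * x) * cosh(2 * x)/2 3 * (w - 2)/(2 * w * (w - 4))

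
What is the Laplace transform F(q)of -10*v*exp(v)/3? -10/(3*(q - 1)^2)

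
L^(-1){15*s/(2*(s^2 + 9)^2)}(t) 5*t*sin(3*t)/4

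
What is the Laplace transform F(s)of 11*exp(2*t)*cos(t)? 11*(s - 2)/((s - 2)^2+1)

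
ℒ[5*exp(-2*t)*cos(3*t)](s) 5*(s + 2) /((s + 2) ^2 + 9) 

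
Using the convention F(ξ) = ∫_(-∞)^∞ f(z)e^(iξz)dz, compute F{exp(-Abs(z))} 2/(ξ^2 + 1)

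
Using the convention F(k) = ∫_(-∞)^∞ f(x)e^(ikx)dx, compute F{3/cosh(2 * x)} 3 * pi/(2 * cosh(pi * k/4))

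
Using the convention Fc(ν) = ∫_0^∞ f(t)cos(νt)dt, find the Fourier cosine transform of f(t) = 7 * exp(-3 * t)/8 21/(8 * (ν^2+9))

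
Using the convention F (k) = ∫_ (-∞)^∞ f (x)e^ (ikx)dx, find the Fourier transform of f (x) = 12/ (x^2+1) 12 * pi * exp (-Abs (k))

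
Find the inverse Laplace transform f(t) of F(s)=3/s 3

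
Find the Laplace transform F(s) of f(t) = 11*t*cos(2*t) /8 11*(s^2 - 4) /(8*(s^2 + 4) ^2) 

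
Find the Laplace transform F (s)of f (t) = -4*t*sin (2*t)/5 -16*s/ (5*(s^2 + 4)^2)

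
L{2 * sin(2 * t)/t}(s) 2 * atan(2/s)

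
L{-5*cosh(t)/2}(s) -5*s/(2*s^2 - 2)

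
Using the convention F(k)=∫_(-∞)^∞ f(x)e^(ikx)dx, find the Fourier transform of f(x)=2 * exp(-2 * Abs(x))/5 8/(5 * (k^2+4))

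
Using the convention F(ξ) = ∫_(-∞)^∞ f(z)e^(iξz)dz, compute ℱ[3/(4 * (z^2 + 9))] pi * exp(-3 * Abs(ξ))/4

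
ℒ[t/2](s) 1/(2*s^2)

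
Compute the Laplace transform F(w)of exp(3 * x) 1/(w - 3)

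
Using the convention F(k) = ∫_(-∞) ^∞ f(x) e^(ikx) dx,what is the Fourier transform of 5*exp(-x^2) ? 5*sqrt(pi)*exp(-k^2/4) 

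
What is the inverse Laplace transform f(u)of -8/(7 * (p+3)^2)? -8 * u * exp(-3 * u)/7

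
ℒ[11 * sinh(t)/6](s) 11/(6 * (s^2 - 1))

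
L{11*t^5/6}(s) 220/s^6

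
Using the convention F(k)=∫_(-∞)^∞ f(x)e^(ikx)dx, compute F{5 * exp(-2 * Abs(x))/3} 20/(3 * (k^2+4))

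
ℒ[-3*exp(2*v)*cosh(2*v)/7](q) 3*(2 - q)/(7*q*(q - 4))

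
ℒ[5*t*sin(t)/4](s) 5*s/(2*(s^2 + 1)^2)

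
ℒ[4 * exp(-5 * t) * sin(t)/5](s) 4/(5 * ((s + 5)^2 + 1))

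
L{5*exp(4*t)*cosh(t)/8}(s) 5*(s - 4)/(8*((s - 4)^2 - 1))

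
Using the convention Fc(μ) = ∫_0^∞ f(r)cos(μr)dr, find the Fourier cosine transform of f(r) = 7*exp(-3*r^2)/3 7*sqrt(3)*sqrt(pi)*exp(-μ^2/12)/18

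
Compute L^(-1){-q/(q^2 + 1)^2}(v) -v*sin(v)/2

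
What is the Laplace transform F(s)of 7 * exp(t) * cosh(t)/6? 7 * (s - 1)/(6 * s * (s - 2))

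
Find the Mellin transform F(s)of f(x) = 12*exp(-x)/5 12*gamma(s)/5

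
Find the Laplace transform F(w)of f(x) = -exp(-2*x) -1/(w + 2)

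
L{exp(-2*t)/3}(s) 1/(3*(s + 2))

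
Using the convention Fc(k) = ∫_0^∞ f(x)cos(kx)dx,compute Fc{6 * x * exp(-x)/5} 6 * (1 - k^2)/(5 * (k^2 + 1)^2)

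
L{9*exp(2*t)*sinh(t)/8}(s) 9/(8*((s - 2)^2 - 1))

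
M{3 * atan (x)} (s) -3 * pi * sec (pi * s/2)/ (2 * s)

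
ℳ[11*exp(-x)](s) 11*gamma(s)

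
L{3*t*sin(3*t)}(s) 18*s/(s^2 + 9)^2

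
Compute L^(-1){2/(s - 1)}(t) 2*exp(t)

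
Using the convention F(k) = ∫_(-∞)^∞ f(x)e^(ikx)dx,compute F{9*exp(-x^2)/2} 9*sqrt(pi)*exp(-k^2/4)/2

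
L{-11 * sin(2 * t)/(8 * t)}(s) -11 * atan(2/s)/8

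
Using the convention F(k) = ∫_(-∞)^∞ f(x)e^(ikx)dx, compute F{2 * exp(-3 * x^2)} 2 * sqrt(3) * sqrt(pi) * exp(-k^2/12)/3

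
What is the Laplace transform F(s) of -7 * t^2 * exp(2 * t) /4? -7/(2 * (s - 2) ^3) 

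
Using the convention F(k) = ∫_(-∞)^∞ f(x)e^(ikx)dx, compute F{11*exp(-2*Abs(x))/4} 11/(k^2 + 4)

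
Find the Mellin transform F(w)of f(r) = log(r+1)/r -pi*csc(pi*w)/(w - 1)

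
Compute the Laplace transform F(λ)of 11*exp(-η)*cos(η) 11*(λ + 1)/((λ + 1)^2 + 1)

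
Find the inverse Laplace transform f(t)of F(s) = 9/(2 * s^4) 3 * t^3/4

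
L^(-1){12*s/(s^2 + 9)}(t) 12*cos(3*t)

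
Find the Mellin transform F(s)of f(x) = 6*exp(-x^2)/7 3*gamma(s/2)/7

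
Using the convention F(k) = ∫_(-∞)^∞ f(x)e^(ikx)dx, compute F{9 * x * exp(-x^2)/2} 9 * I * sqrt(pi) * k * exp(-k^2/4)/4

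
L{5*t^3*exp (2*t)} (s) 30/ (s - 2)^4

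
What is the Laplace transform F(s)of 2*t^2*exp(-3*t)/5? 4/(5*(s + 3)^3)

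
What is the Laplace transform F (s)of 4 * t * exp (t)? 4/ (s - 1)^2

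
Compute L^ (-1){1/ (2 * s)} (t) 1/2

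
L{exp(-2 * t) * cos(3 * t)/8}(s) (s + 2)/(8 * ((s + 2)^2 + 9))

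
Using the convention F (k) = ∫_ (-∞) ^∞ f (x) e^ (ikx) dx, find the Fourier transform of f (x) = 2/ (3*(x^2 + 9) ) 2*pi*exp (-3*Abs (k) ) /9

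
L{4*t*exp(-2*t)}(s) 4/(s + 2)^2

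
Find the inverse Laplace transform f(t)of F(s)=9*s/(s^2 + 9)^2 3*t*sin(3*t)/2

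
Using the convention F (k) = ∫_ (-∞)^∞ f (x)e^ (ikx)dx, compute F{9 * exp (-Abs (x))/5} 18/ (5 * (k^2 + 1))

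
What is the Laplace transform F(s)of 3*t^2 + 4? 4/s + 6/s^3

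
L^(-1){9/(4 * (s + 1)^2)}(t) 9 * t * exp(-t)/4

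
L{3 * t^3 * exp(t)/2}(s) 9/(s - 1)^4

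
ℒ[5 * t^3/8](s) 15/(4 * s^4)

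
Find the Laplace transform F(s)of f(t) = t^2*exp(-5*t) 2/(s + 5)^3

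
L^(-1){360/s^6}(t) 3*t^5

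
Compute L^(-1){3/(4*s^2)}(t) 3*t/4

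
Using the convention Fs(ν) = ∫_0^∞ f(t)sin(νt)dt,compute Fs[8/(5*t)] 4*pi/5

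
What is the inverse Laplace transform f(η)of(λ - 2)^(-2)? η*exp(2*η)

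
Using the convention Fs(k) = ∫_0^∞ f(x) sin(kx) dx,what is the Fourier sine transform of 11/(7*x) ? 11*pi/14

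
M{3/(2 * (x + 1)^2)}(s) -3 * pi * (s - 1)/(2 * sin(pi * s))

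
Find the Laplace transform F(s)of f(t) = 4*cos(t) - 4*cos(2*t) 4*s/(s^2 + 1) - 4*s/(s^2 + 4)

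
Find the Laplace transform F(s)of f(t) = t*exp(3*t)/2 1/(2*(s - 3)^2)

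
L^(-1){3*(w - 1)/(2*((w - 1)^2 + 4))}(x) 3*exp(x)*cos(2*x)/2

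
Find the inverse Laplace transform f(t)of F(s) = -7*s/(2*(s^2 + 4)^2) -7*t*sin(2*t)/8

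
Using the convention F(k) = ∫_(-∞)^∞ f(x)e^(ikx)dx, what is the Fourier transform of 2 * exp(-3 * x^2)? 2 * sqrt(3) * sqrt(pi) * exp(-k^2/12)/3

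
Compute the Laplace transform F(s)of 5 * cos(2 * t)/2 5 * s/(2 * (s^2 + 4))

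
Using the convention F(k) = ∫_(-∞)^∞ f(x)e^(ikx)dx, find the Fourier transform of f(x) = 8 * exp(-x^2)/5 8 * sqrt(pi) * exp(-k^2/4)/5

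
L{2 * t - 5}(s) 2/s^2 - 5/s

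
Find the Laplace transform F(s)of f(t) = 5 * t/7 5/(7 * s^2)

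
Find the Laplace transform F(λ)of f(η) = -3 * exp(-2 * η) -3/(λ + 2)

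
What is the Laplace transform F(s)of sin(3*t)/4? 3/(4*(s^2+9))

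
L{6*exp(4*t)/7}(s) 6/(7*(s - 4))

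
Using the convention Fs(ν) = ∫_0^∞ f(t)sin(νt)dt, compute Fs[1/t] pi/2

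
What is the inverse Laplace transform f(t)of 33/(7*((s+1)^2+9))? 11*exp(-t)*sin(3*t)/7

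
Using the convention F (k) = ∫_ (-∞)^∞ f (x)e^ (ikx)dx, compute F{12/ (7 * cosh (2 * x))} 6 * pi/ (7 * cosh (pi * k/4))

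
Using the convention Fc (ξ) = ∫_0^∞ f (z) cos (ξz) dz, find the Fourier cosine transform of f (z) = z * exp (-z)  (1 - ξ^2) / (ξ^2 + 1) ^2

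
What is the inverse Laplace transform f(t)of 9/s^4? 3 * t^3/2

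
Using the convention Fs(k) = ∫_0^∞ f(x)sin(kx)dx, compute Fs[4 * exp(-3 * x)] 4 * k/(k^2 + 9)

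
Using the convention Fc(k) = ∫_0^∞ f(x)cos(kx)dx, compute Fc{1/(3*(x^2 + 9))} pi*exp(-3*k)/18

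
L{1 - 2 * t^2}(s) 1/s - 4/s^3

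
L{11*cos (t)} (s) 11*s/ (s^2 + 1)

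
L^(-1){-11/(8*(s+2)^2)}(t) -11*t*exp(-2*t)/8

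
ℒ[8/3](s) 8/(3*s)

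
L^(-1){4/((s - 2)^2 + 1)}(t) 4 * exp(2 * t) * sin(t)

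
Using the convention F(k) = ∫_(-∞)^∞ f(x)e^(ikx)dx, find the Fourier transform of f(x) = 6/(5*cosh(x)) 6*pi/(5*cosh(pi*k/2))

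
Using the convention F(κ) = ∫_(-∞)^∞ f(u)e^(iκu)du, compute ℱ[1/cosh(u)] pi/cosh(pi * κ/2)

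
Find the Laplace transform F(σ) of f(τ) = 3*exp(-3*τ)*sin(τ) 3/((σ + 3) ^2 + 1) 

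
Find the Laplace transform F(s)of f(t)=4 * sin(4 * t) 16/(s^2 + 16)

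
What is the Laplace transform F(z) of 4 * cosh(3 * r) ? 4 * z/(z^2 - 9) 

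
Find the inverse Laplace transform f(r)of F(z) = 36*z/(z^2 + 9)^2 6*r*sin(3*r)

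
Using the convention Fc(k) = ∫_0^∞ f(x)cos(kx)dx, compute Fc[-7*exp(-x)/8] -7/(8*k^2 + 8)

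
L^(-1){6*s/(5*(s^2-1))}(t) 6*cosh(t)/5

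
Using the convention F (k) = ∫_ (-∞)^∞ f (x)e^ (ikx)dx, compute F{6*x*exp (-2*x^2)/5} 3*sqrt (2)*I*sqrt (pi)*k*exp (-k^2/8)/20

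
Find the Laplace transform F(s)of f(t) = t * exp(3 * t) (s - 3)^(-2)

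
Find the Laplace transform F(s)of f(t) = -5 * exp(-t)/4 -5/(4 * s + 4)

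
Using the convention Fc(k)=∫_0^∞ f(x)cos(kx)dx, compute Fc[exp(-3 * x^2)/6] sqrt(3) * sqrt(pi) * exp(-k^2/12)/36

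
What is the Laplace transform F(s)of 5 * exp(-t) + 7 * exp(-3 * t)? 7/(s + 3) + 5/(s + 1)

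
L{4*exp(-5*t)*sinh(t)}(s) 4/((s + 5)^2 - 1)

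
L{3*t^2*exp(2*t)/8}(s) 3/(4*(s - 2)^3)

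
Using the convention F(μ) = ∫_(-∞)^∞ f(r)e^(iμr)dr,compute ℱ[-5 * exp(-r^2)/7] -5 * sqrt(pi) * exp(-μ^2/4)/7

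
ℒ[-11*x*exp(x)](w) -11/(w - 1)^2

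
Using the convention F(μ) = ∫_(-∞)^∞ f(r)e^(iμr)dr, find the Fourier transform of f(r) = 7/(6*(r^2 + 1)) 7*pi*exp(-Abs(μ))/6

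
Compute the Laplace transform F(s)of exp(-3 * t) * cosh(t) (s + 3)/((s + 3)^2 - 1)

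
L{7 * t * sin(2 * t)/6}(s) 14 * s/(3 * (s^2 + 4)^2)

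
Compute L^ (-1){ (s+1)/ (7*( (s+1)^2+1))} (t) exp (-t)*cos (t)/7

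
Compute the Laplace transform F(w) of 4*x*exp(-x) 4/(w + 1) ^2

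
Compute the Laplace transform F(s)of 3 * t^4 72/s^5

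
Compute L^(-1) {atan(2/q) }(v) sin(2*v) /v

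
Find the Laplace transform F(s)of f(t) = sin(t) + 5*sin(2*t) 10/(s^2 + 4) + 1/(s^2 + 1)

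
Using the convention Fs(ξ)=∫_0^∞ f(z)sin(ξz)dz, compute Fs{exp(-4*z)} ξ/(ξ^2 + 16)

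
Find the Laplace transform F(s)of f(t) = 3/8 3/(8*s)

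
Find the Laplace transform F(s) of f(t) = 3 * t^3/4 9/(2 * s^4) 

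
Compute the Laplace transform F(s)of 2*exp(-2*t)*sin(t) 2/((s + 2)^2 + 1)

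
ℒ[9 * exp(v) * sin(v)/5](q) 9/(5 * ((q - 1)^2 + 1))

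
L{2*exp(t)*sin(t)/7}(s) 2/(7*((s - 1)^2 + 1))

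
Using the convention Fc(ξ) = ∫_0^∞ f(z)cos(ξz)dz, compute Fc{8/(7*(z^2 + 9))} 4*pi*exp(-3*ξ)/21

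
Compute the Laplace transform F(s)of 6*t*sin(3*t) 36*s/(s^2+9)^2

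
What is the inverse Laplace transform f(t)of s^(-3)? t^2/2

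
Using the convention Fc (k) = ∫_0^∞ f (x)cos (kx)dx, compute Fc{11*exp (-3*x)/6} 11/ (2*(k^2 + 9))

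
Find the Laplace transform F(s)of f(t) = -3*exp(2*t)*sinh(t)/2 -3/(2*(s - 2)^2 - 2)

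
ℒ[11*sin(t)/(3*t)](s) 11*atan(1/s)/3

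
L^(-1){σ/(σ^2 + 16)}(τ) cos(4*τ)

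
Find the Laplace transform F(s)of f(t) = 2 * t 2/s^2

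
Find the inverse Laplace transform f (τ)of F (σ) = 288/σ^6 12*τ^5/5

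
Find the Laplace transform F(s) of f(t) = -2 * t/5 -2/(5 * s^2) 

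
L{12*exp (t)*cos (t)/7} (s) 12*(s - 1)/ (7*( (s - 1)^2 + 1))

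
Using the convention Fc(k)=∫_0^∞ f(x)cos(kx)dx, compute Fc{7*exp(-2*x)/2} 7/(k^2 + 4)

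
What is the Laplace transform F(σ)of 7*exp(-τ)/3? 7/(3*(σ + 1))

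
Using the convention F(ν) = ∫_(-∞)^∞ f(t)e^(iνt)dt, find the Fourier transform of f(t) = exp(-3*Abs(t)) 6/(ν^2+9)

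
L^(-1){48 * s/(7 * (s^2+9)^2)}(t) 8 * t * sin(3 * t)/7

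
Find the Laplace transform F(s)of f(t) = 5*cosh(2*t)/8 5*s/(8*(s^2 - 4))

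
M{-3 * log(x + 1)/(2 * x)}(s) 3 * pi * csc(pi * s)/(2 * (s - 1))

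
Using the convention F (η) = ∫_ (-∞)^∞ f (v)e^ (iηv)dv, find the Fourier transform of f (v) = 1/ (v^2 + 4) pi*exp (-2*Abs (η))/2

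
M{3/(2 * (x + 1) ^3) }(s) 3 * pi * (s - 2) * (s - 1) /(4 * sin(pi * s) ) 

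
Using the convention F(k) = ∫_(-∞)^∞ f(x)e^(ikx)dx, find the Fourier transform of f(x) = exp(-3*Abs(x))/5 6/(5*(k^2 + 9))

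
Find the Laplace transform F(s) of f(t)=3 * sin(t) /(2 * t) 3 * atan(1/s) /2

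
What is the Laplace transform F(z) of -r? -1/z^2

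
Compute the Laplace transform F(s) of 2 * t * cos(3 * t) 2 * (s^2 - 9) /(s^2 + 9) ^2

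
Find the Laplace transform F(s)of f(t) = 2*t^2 4/s^3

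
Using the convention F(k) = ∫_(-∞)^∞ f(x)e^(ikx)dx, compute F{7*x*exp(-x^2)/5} 7*I*sqrt(pi)*k*exp(-k^2/4)/10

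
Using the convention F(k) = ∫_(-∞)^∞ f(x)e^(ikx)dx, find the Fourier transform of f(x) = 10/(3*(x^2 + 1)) 10*pi*exp(-Abs(k))/3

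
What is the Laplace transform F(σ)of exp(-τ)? 1/(σ+1)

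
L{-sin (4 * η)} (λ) -4/ (λ^2 + 16)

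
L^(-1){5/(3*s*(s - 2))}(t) 5*exp(t)*sinh(t)/3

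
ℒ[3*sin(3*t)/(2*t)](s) 3*atan(3/s)/2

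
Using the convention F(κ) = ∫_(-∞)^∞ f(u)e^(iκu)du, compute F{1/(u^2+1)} pi*exp(-Abs(κ))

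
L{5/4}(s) 5/(4*s)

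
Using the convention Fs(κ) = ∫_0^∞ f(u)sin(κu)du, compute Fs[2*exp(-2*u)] 2*κ/(κ^2 + 4)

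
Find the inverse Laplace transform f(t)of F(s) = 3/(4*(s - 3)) 3*exp(3*t)/4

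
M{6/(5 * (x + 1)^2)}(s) -6 * pi * (s - 1)/(5 * sin(pi * s))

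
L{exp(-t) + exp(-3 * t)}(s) 1/(s + 3) + 1/(s + 1)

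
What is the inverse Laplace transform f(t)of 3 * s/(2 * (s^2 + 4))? 3 * cos(2 * t)/2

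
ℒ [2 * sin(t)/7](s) 2/(7 * (s^2 + 1))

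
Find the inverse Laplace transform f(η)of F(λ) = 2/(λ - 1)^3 η^2 * exp(η)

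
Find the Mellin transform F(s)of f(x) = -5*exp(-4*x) -5*gamma(s)/4^s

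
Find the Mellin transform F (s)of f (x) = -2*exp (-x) -2*gamma (s)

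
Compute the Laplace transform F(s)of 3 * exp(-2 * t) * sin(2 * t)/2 3/((s + 2)^2 + 4)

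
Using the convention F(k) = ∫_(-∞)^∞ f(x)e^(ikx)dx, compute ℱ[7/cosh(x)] 7*pi/cosh(pi*k/2)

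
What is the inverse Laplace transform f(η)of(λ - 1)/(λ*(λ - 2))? exp(η)*cosh(η)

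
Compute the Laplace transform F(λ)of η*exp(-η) (λ+1)^(-2)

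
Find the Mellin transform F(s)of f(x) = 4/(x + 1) 4*pi*csc(pi*s)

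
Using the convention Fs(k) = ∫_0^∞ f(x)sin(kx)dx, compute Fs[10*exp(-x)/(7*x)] 10*atan(k)/7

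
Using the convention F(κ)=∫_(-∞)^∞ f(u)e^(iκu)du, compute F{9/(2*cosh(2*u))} 9*pi/(4*cosh(pi*κ/4))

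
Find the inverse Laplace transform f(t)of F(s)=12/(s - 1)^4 2*t^3*exp(t)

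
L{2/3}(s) 2/(3*s)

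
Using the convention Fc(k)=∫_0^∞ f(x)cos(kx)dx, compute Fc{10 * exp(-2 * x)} 20/(k^2+4)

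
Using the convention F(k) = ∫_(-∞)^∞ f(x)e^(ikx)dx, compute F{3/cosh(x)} 3*pi/cosh(pi*k/2)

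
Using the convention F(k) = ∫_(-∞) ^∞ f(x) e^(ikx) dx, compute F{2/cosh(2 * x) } pi/cosh(pi * k/4) 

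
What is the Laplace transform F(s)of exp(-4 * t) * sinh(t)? 1/((s + 4)^2 - 1)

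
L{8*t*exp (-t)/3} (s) 8/ (3*(s + 1)^2)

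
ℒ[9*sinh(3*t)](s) 27/(s^2 - 9)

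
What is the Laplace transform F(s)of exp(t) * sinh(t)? 1/(s * (s - 2))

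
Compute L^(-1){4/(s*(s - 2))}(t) 4*exp(t)*sinh(t)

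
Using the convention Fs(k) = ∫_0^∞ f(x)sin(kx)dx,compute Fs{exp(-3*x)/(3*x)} atan(k/3)/3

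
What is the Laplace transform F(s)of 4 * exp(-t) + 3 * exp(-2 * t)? 4/(s + 1) + 3/(s + 2)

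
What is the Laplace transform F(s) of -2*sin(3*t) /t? -2*atan(3/s) 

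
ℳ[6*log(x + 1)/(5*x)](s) -6*pi*csc(pi*s)/(5*s - 5)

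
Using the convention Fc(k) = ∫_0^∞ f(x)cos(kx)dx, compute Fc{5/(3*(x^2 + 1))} 5*pi*exp(-k)/6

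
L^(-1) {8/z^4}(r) 4*r^3/3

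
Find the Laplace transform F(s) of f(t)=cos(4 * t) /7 s/(7 * (s^2 + 16) ) 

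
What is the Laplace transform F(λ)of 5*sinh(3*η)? 15/(λ^2-9)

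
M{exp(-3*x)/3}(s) gamma(s)/(3*3^s)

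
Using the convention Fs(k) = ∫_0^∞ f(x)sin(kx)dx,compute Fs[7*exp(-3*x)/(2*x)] 7*atan(k/3)/2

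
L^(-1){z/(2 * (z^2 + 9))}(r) cos(3 * r)/2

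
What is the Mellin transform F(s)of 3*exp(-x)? 3*gamma(s)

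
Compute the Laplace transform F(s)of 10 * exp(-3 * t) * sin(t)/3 10/(3 * ((s + 3)^2 + 1))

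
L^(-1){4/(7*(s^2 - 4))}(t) 2*sinh(2*t)/7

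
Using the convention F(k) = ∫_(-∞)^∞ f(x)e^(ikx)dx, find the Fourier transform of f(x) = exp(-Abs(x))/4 1/(2*(k^2+1))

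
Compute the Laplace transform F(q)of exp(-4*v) 1/(q + 4)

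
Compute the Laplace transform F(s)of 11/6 11/(6*s)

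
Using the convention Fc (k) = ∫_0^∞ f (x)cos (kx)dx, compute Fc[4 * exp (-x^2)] 2 * sqrt (pi) * exp (-k^2/4)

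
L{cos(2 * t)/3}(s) s/(3 * (s^2 + 4))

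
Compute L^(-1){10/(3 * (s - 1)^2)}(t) 10 * t * exp(t)/3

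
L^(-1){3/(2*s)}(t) 3/2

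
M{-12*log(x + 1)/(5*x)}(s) 12*pi*csc(pi*s)/(5*(s - 1))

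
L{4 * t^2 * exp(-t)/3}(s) 8/(3 * (s + 1)^3)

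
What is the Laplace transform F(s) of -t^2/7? -2/(7*s^3) 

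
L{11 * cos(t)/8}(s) 11 * s/(8 * (s^2 + 1))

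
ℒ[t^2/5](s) 2/ (5*s^3)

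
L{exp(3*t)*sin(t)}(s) 1/((s - 3)^2 + 1)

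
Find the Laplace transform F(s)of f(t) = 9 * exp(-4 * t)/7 9/(7 * (s + 4))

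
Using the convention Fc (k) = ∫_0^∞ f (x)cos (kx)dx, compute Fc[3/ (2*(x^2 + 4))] 3*pi*exp (-2*k)/8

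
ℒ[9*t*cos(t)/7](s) 9*(s^2 - 1)/(7*(s^2 + 1)^2)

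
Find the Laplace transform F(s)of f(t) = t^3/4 3/(2 * s^4)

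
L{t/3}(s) 1/(3 * s^2)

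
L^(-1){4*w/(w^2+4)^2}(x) x*sin(2*x)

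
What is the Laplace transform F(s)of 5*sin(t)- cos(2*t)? 5/(s^2+1)- s/(s^2+4)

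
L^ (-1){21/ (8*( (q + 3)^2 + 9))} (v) 7*exp (-3*v)*sin (3*v)/8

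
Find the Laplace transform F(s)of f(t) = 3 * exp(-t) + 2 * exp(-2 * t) 2/(s + 2) + 3/(s + 1)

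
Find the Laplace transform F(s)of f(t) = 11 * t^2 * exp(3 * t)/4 11/(2 * (s - 3)^3)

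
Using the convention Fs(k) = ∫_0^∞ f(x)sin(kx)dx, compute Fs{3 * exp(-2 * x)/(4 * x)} 3 * atan(k/2)/4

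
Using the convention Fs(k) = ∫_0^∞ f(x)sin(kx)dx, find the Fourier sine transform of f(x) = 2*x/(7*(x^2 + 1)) pi*exp(-k)/7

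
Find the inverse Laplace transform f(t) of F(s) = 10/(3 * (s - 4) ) 10 * exp(4 * t) /3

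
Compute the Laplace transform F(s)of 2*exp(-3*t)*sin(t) 2/((s + 3)^2 + 1)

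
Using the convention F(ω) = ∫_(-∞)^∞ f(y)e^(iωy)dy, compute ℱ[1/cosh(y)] pi/cosh(pi*ω/2)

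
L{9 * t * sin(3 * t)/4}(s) 27 * s/(2 * (s^2 + 9)^2)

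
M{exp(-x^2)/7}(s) gamma(s/2)/14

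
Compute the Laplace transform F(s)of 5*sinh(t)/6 5/(6*(s^2-1))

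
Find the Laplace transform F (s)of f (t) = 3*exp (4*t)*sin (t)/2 3/ (2*( (s - 4)^2 + 1))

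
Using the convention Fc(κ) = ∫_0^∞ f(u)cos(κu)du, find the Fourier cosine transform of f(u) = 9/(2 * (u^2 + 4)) 9 * pi * exp(-2 * κ)/8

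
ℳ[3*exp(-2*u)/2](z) 3*gamma(z)/(2*2^z)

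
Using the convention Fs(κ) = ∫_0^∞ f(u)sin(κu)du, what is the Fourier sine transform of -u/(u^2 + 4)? -pi*exp(-2*κ)/2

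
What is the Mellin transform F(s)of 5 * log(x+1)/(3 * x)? -5 * pi * csc(pi * s)/(3 * s - 3)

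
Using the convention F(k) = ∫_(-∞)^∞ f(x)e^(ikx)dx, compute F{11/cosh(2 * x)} 11 * pi/(2 * cosh(pi * k/4))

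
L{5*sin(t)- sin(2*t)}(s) 5/(s^2 + 1) - 2/(s^2 + 4)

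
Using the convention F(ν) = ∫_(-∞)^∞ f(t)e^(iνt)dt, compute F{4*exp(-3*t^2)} 4*sqrt(3)*sqrt(pi)*exp(-ν^2/12)/3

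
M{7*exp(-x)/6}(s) 7*gamma(s)/6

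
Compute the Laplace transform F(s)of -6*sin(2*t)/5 -12/(5*s^2 + 20)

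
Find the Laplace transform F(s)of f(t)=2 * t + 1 1/s + 2/s^2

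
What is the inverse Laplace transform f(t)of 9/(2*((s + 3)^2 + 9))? 3*exp(-3*t)*sin(3*t)/2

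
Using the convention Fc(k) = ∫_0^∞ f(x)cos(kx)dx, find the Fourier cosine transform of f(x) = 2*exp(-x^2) sqrt(pi)*exp(-k^2/4)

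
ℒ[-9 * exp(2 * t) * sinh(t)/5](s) -9/(5 * (s - 2)^2 - 5)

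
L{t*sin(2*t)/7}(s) 4*s/(7*(s^2+4)^2)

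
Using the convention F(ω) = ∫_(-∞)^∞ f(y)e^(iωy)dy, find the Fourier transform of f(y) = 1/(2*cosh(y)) pi/(2*cosh(pi*ω/2))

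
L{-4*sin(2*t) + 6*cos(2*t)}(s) 6*s/(s^2 + 4) - 8/(s^2 + 4)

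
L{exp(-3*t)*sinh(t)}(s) 1/((s+3)^2-1)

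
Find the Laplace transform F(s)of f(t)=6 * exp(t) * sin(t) 6/((s - 1)^2 + 1)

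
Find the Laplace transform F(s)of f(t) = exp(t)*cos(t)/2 (s - 1)/(2*((s - 1)^2 + 1))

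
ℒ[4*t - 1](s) 4/s^2 - 1/s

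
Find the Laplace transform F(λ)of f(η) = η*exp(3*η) (λ - 3)^(-2)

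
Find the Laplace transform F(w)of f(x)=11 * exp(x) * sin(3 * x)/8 33/(8 * ((w - 1)^2 + 9))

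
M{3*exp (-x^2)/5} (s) 3*gamma (s/2)/10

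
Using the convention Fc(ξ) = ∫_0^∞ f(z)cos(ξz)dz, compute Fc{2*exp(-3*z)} 6/(ξ^2 + 9)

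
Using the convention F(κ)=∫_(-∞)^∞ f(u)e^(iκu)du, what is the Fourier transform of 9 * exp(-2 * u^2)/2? 9 * sqrt(2) * sqrt(pi) * exp(-κ^2/8)/4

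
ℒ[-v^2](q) -2/q^3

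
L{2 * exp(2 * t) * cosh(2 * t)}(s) 2 * (s - 2)/(s * (s - 4))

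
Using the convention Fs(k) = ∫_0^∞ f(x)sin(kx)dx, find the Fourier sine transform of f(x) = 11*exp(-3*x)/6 11*k/(6*(k^2 + 9))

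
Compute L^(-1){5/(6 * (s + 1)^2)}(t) 5 * t * exp(-t)/6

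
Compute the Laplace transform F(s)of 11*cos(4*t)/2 11*s/(2*(s^2 + 16))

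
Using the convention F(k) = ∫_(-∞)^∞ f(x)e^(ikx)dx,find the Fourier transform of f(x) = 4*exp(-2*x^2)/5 2*sqrt(2)*sqrt(pi)*exp(-k^2/8)/5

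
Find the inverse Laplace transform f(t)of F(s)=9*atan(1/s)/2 9*sin(t)/(2*t)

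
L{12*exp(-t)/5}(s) 12/(5*(s + 1))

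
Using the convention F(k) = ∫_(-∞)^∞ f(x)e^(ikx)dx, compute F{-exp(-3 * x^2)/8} -sqrt(3) * sqrt(pi) * exp(-k^2/12)/24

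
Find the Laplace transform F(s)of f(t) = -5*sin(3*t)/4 -15/(4*s^2 + 36)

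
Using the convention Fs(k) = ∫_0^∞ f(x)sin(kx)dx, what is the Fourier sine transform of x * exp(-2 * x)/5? 4 * k/(5 * (k^2 + 4)^2)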